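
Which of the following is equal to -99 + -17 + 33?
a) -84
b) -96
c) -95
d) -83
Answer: d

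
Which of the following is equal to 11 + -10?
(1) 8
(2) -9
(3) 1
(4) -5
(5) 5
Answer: 3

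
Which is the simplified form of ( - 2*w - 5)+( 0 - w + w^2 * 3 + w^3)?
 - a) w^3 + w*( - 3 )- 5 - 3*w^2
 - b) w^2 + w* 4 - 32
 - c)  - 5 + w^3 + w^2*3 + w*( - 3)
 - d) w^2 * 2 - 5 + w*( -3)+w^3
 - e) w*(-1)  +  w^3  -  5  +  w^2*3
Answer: c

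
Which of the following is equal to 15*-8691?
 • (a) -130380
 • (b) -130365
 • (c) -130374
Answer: b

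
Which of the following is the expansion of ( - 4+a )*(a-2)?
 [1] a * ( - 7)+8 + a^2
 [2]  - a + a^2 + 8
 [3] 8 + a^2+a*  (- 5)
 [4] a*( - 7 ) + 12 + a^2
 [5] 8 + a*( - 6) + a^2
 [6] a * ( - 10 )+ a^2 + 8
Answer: 5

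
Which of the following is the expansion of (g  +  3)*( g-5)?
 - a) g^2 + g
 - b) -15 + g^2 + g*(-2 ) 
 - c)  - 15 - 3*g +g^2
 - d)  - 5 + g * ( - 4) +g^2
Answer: b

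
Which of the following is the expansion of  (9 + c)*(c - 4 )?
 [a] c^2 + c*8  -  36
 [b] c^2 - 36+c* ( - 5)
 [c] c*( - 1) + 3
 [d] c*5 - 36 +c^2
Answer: d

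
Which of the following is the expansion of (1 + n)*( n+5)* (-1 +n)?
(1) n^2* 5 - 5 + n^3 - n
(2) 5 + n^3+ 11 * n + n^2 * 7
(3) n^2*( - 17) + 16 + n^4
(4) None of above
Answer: 1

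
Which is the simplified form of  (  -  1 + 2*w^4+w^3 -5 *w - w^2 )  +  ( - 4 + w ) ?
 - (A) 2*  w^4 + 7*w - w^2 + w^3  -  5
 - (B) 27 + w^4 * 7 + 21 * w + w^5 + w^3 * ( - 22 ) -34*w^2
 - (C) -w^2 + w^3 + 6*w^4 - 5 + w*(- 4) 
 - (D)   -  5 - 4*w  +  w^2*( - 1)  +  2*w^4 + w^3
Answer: D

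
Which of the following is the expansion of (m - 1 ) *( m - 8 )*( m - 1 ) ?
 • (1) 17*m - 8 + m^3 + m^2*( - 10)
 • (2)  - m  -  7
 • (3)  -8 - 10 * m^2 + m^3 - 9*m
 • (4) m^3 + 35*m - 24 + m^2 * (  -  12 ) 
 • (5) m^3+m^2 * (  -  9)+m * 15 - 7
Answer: 1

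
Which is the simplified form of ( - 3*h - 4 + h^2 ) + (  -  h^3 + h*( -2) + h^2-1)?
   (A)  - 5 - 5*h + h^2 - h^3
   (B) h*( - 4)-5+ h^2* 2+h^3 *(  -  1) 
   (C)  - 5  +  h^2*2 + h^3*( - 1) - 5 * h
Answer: C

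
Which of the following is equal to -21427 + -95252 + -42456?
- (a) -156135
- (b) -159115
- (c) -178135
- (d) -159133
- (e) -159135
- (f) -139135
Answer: e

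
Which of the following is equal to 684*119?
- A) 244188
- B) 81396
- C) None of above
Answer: B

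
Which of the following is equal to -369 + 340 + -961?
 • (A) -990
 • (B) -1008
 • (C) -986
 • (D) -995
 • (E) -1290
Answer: A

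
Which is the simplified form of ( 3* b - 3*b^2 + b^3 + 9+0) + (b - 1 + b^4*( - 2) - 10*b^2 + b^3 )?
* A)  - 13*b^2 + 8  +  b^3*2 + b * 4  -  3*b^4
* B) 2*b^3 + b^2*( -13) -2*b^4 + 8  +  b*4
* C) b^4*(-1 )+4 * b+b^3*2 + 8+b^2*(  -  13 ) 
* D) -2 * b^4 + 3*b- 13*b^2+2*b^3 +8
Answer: B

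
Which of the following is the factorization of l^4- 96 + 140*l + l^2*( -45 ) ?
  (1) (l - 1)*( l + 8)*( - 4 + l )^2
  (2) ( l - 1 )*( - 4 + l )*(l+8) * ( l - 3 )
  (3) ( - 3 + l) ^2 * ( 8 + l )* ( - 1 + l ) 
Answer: 2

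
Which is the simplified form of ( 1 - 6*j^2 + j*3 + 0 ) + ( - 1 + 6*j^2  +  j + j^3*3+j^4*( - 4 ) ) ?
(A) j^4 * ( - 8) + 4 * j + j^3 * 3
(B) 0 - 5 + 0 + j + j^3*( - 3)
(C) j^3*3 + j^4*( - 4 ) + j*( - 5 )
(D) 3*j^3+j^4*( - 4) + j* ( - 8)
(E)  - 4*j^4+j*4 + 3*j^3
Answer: E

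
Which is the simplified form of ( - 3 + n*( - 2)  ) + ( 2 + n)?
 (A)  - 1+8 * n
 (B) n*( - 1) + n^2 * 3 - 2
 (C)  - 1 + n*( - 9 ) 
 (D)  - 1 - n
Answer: D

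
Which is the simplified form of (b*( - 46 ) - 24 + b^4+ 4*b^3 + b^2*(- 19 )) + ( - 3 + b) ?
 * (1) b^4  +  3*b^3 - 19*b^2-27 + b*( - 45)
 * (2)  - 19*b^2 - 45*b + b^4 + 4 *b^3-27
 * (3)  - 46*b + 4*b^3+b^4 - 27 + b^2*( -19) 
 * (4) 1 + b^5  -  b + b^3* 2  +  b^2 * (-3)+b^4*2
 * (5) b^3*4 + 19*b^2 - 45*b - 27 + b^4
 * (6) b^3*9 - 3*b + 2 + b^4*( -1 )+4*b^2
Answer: 2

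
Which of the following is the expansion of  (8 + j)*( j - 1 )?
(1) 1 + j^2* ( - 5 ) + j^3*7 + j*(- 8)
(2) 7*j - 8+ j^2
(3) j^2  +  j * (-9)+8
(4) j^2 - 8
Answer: 2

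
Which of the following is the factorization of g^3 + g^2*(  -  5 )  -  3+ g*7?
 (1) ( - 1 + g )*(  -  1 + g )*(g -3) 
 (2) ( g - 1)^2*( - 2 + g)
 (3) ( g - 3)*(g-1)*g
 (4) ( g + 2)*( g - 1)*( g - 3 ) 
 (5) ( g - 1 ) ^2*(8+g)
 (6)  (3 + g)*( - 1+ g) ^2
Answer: 1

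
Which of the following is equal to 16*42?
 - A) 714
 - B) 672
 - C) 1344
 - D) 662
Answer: B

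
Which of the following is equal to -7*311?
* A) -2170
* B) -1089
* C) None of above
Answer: C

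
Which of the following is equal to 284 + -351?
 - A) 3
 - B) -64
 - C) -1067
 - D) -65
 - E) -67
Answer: E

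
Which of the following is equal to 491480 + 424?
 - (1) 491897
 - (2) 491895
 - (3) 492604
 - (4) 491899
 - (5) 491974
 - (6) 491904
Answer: 6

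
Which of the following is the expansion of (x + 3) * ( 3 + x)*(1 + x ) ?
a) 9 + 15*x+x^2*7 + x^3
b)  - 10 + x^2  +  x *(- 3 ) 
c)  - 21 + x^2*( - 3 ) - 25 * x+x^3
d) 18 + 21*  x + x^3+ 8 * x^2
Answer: a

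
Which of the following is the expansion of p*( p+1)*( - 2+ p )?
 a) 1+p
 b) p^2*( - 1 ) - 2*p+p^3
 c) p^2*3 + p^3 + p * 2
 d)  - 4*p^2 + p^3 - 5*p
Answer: b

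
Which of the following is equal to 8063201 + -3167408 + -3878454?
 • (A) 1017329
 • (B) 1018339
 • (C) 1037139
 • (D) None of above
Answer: D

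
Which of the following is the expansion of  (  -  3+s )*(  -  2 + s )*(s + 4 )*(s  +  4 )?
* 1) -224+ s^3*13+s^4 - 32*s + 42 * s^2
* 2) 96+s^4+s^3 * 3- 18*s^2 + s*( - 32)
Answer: 2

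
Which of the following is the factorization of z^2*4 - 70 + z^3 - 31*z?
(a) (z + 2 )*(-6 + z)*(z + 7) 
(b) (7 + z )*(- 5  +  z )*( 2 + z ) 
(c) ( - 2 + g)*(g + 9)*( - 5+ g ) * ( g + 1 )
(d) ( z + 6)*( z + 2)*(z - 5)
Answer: b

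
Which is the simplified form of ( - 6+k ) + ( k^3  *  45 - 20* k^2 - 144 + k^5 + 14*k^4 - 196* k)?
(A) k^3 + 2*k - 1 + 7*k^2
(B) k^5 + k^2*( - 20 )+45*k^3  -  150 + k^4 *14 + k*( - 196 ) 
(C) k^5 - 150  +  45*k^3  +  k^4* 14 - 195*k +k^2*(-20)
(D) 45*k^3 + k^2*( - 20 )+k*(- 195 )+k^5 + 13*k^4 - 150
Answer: C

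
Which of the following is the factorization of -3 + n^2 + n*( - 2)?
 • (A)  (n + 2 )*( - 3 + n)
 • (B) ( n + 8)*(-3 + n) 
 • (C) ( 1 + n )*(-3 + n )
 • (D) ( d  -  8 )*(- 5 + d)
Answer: C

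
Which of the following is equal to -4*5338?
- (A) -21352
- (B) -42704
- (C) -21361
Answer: A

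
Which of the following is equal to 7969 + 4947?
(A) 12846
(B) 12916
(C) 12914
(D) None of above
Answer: B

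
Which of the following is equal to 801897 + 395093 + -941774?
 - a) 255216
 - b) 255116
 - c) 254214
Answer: a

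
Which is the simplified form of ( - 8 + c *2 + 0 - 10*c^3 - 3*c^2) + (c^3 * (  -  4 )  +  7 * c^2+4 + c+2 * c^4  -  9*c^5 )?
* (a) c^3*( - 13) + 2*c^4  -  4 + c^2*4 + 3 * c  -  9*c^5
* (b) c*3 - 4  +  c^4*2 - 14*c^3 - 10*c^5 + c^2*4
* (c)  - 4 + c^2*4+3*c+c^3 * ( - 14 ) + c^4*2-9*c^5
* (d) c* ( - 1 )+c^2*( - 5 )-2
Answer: c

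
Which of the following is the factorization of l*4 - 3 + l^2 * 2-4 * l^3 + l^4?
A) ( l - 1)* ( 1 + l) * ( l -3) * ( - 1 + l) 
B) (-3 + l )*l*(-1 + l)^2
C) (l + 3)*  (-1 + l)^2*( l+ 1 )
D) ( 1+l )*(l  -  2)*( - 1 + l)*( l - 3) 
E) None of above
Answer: A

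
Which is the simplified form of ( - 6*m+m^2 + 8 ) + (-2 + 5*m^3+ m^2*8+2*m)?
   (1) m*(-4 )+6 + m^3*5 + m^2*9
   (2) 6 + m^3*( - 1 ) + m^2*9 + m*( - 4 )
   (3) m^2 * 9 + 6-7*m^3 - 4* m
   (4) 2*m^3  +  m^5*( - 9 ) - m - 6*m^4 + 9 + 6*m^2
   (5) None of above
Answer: 1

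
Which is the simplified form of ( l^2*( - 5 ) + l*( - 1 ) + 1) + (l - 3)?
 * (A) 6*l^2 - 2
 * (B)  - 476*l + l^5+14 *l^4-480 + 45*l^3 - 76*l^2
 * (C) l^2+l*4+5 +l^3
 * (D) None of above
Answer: D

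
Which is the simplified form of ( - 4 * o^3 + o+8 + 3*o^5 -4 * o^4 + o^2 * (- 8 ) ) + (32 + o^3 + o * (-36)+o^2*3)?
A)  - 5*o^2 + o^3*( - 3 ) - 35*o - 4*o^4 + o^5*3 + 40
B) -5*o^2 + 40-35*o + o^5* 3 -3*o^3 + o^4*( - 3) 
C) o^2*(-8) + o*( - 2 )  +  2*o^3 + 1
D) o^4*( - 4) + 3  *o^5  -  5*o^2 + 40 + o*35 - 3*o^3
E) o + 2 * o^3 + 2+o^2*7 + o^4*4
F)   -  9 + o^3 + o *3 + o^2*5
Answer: A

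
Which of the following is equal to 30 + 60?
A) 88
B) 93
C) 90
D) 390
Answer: C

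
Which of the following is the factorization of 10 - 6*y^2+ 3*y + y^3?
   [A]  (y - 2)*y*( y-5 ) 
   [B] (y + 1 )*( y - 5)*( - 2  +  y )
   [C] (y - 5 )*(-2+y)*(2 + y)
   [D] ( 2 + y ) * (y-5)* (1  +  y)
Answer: B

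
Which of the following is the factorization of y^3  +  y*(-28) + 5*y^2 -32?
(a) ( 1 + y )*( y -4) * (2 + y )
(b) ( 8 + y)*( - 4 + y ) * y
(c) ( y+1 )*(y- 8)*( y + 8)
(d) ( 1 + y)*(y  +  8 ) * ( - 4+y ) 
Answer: d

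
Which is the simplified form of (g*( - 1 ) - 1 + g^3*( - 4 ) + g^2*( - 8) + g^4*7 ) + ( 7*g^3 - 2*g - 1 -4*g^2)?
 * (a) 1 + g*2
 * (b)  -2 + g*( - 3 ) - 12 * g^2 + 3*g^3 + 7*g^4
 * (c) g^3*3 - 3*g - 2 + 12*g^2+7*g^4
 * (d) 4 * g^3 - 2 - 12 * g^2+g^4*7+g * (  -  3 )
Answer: b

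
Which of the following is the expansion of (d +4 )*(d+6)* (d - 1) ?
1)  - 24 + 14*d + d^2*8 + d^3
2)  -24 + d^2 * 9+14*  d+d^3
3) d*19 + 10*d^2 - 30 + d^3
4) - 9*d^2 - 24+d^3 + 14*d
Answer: 2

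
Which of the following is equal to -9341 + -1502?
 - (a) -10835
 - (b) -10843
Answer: b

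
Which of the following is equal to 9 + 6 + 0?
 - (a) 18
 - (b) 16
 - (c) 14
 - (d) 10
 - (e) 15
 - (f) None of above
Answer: e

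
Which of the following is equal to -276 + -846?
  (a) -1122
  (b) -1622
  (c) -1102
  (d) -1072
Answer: a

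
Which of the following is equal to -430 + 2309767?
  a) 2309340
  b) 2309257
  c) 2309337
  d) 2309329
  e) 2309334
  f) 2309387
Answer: c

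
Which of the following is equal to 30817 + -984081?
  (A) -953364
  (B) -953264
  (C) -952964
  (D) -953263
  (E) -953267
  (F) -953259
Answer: B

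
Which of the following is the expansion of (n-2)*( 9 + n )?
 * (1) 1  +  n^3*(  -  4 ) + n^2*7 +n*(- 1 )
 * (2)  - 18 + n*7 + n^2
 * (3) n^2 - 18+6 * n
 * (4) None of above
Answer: 2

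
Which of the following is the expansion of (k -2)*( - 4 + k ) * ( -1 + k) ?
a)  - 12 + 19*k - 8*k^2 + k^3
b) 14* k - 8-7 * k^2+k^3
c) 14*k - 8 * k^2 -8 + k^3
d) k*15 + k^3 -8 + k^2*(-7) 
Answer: b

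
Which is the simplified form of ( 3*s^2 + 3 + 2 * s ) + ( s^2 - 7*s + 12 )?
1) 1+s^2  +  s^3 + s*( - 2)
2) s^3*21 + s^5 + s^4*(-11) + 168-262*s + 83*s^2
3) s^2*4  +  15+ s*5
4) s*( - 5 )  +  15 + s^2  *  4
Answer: 4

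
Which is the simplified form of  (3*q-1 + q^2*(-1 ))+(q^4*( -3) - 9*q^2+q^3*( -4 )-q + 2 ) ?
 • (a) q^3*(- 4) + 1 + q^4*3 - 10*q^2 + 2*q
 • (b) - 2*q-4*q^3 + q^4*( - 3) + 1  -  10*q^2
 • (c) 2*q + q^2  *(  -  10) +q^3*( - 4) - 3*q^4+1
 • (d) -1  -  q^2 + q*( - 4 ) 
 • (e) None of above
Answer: c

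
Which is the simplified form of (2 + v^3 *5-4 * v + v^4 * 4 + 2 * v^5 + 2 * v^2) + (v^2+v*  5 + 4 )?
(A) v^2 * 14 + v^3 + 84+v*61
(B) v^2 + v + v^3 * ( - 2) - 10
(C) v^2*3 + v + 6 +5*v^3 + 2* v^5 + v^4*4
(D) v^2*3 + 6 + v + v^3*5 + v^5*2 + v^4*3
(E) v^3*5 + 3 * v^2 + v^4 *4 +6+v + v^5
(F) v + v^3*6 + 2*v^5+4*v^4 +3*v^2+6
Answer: C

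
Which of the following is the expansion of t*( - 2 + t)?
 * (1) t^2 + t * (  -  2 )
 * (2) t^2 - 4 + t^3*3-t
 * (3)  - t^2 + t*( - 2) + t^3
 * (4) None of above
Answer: 1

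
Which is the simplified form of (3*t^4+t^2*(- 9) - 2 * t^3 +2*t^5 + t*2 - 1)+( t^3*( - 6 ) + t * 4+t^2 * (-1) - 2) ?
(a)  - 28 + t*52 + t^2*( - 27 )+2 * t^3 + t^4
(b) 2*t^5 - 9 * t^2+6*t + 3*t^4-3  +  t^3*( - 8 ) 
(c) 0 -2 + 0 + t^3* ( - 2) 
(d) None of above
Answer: d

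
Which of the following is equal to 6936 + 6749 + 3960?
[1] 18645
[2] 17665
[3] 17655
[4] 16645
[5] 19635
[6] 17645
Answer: 6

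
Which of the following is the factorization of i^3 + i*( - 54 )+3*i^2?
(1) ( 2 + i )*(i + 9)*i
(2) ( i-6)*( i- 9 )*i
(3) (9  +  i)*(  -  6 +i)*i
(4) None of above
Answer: 3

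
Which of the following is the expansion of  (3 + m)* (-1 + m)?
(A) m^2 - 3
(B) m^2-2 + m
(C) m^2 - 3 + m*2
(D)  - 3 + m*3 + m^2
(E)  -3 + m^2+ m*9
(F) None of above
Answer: C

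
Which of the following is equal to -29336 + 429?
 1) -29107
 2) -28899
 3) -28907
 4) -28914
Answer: 3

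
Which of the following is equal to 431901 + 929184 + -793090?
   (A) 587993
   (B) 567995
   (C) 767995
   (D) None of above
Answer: B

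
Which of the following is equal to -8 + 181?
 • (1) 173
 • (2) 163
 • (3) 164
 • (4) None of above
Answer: 1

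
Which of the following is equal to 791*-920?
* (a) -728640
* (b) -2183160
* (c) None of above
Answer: c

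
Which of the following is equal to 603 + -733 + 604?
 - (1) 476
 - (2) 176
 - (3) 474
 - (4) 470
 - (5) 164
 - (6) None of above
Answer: 3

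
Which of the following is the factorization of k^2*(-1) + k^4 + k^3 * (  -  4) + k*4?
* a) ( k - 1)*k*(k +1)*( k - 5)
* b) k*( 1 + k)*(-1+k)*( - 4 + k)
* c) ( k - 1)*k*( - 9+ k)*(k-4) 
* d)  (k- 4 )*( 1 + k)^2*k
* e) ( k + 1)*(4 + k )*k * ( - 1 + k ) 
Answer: b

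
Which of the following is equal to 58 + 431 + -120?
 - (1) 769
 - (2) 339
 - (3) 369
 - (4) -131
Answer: 3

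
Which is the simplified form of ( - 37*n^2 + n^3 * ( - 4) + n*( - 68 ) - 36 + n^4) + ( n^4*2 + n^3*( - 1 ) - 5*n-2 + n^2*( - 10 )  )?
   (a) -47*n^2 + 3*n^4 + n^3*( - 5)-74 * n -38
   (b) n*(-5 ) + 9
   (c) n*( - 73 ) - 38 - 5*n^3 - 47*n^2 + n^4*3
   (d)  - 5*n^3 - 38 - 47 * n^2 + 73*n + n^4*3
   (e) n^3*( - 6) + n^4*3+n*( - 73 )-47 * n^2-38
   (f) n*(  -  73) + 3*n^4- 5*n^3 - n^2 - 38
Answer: c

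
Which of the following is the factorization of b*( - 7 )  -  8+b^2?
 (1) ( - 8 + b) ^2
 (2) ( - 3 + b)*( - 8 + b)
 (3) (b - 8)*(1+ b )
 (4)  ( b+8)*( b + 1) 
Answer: 3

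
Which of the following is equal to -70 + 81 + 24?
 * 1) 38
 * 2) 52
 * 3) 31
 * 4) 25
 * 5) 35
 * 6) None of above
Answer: 5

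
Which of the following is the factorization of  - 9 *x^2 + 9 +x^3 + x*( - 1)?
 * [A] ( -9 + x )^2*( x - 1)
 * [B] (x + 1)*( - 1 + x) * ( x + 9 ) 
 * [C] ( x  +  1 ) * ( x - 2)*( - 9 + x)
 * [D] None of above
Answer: D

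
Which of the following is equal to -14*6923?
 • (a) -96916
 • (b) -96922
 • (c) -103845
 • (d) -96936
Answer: b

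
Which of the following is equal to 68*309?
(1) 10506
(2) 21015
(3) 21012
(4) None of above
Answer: 3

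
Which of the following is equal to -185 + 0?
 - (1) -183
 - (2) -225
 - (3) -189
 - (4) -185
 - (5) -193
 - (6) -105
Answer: 4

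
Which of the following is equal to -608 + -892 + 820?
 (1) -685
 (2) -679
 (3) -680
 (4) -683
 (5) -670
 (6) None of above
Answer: 3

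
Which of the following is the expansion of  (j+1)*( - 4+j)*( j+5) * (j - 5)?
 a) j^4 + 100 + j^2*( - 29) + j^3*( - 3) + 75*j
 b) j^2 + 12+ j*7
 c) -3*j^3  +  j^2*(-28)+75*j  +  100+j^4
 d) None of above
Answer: a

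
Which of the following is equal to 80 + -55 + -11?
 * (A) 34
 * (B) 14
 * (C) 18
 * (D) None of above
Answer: B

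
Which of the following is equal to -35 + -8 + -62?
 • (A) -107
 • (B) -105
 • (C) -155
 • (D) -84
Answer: B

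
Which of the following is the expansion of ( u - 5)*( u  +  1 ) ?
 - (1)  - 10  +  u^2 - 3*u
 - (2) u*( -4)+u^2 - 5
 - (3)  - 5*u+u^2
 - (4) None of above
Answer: 2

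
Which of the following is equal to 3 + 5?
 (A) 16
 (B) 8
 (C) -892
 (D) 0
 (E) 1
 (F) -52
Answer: B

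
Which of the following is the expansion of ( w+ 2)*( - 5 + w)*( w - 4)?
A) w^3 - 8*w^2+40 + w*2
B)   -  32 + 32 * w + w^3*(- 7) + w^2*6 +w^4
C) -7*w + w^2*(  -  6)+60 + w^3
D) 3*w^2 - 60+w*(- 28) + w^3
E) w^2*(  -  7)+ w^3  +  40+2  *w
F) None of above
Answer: E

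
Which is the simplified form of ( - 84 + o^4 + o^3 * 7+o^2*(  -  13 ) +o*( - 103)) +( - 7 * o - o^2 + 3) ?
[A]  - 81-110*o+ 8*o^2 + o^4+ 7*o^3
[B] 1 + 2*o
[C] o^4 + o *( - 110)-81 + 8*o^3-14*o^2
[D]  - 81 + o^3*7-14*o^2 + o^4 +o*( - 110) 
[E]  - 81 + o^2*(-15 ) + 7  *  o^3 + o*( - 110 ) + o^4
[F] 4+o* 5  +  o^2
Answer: D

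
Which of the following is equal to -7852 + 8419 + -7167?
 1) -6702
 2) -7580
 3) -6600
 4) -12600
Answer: 3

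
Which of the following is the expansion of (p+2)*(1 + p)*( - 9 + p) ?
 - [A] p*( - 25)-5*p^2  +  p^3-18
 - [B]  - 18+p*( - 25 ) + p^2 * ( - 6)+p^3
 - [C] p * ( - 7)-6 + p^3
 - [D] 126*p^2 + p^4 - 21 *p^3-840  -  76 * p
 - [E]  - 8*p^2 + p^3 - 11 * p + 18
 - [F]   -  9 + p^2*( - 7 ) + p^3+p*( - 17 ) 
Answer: B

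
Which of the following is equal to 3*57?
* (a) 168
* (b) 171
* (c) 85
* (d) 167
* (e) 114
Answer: b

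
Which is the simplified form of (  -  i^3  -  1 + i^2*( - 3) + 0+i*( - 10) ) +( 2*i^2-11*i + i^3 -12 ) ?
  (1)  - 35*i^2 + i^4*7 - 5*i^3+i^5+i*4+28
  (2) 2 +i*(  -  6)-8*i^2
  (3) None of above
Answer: 3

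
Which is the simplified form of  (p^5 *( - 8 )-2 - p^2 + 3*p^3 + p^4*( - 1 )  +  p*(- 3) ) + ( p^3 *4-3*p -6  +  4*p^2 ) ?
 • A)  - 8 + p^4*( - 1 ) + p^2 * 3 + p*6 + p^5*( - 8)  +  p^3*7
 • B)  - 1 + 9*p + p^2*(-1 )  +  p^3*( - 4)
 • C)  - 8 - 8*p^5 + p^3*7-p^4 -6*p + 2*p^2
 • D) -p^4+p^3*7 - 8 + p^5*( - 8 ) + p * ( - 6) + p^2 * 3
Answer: D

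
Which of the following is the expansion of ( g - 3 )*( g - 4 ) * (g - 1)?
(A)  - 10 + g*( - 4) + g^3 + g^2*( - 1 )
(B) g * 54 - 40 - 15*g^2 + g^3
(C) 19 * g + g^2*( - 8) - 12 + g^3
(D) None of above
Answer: C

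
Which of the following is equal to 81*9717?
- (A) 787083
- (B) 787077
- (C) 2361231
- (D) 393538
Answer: B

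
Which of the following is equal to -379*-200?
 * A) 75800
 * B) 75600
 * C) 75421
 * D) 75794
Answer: A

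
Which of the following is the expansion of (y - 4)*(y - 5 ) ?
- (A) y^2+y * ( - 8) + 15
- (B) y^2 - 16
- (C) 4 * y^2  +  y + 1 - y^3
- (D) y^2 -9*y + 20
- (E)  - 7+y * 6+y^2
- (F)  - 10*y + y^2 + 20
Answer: D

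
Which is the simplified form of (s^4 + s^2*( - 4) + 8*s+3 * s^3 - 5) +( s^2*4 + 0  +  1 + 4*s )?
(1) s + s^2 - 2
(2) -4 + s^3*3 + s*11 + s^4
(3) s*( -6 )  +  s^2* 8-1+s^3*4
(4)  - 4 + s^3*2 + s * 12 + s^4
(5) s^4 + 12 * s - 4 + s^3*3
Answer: 5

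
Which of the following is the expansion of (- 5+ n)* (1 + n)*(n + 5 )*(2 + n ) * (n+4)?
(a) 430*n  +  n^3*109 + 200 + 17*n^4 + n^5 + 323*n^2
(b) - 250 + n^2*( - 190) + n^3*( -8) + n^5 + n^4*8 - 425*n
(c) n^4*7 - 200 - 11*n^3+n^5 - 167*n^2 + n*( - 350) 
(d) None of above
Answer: c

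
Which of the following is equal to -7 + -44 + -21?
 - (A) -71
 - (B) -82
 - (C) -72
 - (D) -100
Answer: C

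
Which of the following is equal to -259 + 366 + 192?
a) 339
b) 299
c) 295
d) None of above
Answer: b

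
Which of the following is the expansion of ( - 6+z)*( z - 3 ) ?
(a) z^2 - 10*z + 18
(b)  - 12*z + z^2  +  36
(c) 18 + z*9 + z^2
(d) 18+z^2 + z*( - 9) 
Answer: d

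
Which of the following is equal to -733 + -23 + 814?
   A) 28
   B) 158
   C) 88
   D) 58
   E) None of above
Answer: D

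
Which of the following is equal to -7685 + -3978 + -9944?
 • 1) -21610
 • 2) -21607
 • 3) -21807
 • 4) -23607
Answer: 2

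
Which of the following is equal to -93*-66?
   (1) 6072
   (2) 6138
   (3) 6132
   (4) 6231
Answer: 2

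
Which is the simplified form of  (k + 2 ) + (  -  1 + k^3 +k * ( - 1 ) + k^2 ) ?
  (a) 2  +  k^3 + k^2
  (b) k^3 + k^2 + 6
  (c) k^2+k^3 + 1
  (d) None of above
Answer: c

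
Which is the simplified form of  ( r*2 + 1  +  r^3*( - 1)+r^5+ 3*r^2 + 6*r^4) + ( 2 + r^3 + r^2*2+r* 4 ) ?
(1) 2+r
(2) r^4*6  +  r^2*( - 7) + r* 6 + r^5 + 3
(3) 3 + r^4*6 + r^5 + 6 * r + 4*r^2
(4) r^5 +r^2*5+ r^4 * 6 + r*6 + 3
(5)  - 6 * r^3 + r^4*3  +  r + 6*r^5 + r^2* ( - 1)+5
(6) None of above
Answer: 4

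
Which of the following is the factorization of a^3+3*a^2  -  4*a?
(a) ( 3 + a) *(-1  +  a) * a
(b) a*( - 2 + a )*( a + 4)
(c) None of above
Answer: c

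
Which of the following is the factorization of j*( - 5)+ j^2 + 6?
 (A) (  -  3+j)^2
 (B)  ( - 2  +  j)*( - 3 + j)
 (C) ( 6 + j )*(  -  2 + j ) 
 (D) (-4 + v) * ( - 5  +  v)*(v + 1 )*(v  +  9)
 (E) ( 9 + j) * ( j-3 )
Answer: B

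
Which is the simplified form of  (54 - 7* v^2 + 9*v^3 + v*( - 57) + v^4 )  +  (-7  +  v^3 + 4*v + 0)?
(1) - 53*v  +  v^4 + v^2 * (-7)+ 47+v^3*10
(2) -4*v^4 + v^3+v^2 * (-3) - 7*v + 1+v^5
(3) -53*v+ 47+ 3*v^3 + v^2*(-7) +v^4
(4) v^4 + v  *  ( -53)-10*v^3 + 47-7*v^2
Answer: 1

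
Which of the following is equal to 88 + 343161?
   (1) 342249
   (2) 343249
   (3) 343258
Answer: 2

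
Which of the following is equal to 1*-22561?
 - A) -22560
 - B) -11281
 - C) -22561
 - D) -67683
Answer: C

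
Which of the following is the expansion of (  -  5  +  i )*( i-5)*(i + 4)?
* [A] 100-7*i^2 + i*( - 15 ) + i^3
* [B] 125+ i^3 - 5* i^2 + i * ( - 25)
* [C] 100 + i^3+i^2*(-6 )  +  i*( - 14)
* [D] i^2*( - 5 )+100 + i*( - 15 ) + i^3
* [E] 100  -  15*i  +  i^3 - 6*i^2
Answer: E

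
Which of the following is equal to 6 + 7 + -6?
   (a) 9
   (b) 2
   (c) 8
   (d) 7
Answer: d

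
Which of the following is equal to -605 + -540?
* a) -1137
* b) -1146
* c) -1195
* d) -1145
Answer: d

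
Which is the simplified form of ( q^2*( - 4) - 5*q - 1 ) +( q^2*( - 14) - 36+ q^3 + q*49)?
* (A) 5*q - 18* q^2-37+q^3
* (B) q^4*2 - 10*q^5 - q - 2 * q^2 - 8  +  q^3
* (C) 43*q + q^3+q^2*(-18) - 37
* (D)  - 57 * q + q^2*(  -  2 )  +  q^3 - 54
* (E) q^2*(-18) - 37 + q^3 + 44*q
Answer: E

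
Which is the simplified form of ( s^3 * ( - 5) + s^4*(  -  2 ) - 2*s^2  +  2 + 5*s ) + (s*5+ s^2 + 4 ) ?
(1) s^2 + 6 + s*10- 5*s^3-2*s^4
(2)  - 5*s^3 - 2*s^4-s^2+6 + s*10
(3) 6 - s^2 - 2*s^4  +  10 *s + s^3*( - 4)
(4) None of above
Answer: 2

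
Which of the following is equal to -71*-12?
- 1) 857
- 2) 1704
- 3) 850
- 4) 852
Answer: 4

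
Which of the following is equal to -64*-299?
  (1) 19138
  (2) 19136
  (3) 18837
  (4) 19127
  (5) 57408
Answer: 2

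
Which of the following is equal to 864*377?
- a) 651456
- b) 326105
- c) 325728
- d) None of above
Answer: c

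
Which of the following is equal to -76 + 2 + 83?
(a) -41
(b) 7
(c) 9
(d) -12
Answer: c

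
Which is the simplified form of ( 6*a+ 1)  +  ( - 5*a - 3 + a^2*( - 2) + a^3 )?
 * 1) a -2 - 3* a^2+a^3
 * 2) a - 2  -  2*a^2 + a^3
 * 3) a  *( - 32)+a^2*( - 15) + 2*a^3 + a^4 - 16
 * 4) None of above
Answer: 2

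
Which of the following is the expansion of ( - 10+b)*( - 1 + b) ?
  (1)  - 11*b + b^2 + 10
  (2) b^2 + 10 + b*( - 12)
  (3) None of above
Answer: 1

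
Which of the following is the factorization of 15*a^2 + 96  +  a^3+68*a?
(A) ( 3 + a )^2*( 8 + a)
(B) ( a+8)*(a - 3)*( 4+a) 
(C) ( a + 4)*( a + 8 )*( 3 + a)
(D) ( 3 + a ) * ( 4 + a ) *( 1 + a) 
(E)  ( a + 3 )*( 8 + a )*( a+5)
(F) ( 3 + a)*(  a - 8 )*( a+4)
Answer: C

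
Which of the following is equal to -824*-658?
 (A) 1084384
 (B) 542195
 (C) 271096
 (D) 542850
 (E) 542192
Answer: E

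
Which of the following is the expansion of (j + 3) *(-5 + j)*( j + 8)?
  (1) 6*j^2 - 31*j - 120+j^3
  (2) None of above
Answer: 1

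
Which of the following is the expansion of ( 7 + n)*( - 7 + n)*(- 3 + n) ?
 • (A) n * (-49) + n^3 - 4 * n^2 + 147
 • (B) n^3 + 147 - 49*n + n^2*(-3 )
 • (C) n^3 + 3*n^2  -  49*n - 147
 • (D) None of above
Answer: B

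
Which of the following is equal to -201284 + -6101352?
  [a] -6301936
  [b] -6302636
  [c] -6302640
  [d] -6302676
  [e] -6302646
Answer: b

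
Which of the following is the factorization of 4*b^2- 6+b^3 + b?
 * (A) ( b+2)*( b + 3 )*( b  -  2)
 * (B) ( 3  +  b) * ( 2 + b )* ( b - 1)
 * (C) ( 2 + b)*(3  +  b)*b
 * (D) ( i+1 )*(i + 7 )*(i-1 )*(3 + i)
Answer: B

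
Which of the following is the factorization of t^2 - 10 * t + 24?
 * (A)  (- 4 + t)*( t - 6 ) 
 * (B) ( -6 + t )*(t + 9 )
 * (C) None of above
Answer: A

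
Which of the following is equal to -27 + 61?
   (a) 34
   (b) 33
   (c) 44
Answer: a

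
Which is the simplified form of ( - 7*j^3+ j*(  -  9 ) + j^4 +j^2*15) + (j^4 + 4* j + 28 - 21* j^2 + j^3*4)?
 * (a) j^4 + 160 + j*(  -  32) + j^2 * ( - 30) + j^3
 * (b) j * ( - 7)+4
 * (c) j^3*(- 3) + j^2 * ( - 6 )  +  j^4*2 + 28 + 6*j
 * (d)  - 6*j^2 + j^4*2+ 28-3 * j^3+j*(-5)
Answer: d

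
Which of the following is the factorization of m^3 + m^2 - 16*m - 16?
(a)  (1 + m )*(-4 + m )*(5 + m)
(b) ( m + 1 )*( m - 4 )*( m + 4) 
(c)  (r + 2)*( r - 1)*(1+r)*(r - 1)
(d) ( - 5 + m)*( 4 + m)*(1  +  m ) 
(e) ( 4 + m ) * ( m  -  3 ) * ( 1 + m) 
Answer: b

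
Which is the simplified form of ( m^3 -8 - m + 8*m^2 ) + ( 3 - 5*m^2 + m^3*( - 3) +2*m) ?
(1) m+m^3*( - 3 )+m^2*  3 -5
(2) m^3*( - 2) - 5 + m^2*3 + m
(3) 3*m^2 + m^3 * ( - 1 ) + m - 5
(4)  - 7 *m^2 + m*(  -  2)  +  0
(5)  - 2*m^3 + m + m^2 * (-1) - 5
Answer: 2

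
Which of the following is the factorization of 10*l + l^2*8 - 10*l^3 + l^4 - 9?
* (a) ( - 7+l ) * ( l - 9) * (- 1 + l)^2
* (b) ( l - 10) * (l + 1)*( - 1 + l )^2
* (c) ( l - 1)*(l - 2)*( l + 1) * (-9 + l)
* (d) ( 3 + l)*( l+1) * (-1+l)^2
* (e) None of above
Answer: e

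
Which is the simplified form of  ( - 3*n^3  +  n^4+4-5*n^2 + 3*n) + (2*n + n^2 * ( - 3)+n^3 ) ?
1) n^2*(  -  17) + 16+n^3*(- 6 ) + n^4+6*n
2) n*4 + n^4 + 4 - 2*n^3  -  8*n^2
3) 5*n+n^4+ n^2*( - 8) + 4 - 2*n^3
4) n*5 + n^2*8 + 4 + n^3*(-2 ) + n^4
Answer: 3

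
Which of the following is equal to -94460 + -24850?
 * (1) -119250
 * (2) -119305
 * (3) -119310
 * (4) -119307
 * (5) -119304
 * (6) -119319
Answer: 3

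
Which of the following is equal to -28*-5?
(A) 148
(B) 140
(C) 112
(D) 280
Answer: B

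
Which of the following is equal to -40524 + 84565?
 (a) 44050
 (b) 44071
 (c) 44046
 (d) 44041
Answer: d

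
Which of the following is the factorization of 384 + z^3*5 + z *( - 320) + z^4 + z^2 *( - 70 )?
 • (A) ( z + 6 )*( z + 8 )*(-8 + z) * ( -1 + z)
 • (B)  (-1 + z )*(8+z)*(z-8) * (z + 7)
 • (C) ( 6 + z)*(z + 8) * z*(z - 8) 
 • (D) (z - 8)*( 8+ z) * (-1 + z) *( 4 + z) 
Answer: A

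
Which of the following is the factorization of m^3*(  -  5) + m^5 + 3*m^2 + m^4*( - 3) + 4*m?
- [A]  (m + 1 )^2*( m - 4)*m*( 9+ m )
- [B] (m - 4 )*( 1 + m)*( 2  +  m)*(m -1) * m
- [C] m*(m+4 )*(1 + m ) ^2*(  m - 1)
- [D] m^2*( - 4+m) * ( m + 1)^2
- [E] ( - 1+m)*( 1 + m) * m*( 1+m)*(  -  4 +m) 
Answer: E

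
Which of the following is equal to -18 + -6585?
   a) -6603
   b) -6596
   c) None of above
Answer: a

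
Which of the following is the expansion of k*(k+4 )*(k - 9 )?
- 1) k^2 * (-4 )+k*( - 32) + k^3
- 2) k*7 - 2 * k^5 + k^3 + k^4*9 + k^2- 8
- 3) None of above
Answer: 3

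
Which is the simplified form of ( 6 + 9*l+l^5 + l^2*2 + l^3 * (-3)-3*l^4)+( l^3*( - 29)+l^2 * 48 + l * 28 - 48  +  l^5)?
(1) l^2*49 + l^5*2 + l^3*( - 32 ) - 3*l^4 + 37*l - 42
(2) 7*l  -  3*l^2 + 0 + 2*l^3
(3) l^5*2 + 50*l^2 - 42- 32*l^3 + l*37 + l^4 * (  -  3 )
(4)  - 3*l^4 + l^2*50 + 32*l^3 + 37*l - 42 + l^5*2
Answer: 3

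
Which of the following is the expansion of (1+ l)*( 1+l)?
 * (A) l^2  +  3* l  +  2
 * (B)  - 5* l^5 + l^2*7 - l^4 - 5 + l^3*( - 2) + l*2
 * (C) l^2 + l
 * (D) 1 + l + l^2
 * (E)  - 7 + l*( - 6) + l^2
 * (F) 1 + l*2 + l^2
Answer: F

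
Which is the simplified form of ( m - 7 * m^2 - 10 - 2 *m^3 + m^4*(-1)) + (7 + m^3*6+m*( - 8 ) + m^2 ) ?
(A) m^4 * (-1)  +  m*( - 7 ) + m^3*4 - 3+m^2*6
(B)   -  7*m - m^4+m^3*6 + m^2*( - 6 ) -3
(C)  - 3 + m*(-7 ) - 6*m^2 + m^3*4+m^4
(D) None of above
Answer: D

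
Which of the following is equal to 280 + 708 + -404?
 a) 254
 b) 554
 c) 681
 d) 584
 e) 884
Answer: d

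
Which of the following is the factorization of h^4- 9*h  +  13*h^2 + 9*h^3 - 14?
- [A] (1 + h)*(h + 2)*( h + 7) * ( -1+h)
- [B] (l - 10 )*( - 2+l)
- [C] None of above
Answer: A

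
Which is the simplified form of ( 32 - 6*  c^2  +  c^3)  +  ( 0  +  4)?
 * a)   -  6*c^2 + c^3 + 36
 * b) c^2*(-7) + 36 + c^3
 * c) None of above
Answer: a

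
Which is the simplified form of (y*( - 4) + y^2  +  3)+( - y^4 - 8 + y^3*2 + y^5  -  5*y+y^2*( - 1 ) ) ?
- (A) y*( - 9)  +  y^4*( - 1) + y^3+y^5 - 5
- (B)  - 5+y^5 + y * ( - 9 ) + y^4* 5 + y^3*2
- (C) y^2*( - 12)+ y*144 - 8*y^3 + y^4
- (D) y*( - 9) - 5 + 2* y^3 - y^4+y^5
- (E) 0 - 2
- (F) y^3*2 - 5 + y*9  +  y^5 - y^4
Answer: D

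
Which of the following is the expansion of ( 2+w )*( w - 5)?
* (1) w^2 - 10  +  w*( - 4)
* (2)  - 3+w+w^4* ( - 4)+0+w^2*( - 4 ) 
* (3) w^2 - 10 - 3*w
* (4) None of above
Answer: 3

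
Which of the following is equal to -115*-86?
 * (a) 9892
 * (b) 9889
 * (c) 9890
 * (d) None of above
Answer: c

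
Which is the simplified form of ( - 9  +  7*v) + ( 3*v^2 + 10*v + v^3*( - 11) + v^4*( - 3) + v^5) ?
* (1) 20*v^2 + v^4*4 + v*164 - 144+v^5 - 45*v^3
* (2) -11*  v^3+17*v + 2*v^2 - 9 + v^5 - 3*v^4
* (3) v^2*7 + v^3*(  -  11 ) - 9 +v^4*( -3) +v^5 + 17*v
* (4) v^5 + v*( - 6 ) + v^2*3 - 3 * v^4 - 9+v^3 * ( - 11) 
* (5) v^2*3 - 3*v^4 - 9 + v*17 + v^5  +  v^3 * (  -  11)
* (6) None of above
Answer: 5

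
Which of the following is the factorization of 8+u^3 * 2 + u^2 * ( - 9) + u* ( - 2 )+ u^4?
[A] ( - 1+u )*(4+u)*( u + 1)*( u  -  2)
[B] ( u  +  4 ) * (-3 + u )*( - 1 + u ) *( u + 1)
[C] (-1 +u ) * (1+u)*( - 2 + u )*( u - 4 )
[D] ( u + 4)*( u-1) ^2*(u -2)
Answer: A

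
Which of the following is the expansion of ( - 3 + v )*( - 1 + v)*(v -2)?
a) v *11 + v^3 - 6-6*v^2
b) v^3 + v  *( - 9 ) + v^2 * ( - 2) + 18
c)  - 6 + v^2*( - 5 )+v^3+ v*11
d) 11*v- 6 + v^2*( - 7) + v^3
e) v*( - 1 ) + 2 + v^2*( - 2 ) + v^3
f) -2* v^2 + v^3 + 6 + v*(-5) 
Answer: a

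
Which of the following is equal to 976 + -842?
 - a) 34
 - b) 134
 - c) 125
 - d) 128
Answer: b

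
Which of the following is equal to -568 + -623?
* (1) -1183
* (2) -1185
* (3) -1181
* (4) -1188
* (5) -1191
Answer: 5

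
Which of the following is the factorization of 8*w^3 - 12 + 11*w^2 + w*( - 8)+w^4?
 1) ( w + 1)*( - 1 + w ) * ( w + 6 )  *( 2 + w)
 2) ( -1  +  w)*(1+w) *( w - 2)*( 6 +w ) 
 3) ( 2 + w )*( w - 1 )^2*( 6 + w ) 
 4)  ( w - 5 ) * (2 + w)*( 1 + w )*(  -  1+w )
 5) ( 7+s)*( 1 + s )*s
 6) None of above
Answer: 1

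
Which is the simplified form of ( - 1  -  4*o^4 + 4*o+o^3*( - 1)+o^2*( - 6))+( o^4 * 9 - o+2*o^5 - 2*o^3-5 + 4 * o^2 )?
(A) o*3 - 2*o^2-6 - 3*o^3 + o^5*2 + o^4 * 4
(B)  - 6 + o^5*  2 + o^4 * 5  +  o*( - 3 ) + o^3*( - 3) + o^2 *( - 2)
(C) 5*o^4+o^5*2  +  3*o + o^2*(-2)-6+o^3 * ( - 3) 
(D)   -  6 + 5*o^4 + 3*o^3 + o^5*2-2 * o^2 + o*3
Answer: C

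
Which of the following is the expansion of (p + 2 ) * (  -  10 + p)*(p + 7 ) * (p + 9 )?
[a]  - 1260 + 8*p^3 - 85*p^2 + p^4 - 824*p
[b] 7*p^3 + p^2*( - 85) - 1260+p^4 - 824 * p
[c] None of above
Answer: a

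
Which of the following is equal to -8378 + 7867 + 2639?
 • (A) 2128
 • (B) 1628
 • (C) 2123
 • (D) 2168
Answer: A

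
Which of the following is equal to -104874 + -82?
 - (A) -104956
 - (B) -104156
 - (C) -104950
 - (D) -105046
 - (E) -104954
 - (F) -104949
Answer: A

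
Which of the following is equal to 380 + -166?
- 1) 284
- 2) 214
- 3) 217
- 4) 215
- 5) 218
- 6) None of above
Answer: 2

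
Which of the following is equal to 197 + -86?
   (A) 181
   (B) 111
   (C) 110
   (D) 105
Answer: B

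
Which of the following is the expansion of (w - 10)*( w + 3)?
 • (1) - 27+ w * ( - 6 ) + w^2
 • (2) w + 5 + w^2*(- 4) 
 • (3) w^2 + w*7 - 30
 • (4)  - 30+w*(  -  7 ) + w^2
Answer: 4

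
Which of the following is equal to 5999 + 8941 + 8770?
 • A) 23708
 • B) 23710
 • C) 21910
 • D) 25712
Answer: B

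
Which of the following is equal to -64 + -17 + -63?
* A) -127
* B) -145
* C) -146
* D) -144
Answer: D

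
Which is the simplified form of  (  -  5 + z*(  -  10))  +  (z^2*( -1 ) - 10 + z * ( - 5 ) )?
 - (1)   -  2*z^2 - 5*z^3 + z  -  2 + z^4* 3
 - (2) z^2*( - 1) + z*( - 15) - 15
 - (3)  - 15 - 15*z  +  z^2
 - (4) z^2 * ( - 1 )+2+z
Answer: 2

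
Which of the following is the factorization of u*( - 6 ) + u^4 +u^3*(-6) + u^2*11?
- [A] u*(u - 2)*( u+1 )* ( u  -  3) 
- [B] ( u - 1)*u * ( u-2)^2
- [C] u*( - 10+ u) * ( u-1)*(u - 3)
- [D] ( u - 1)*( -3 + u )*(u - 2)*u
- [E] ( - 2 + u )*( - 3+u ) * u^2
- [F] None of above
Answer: D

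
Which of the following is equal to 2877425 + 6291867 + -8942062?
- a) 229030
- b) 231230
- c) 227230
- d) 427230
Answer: c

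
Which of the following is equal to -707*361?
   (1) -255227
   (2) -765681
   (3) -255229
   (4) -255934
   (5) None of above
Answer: 1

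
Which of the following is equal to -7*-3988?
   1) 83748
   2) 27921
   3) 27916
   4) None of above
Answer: 3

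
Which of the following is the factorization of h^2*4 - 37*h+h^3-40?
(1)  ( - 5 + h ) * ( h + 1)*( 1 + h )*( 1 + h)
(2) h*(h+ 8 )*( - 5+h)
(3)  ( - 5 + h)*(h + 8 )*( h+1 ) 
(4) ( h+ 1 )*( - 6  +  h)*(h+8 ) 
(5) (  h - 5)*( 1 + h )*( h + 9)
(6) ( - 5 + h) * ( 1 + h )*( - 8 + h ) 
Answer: 3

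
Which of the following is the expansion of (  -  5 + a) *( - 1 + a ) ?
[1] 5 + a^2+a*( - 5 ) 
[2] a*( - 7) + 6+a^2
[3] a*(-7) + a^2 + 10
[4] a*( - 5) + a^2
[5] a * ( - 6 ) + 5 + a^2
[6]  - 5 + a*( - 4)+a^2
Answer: 5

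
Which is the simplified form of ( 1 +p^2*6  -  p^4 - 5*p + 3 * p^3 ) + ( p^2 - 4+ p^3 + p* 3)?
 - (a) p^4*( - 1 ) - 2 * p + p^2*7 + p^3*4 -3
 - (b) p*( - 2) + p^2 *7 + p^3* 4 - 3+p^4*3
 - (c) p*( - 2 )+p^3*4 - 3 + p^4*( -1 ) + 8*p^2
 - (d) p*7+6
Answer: a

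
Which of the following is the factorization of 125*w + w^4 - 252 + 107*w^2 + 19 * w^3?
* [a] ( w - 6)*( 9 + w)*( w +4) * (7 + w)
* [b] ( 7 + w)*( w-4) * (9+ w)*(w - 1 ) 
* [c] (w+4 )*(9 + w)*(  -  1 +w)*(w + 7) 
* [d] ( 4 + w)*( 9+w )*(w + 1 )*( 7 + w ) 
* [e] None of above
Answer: c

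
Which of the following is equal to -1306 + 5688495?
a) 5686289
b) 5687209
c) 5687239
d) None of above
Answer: d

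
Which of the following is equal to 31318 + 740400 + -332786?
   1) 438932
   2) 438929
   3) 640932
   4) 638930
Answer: 1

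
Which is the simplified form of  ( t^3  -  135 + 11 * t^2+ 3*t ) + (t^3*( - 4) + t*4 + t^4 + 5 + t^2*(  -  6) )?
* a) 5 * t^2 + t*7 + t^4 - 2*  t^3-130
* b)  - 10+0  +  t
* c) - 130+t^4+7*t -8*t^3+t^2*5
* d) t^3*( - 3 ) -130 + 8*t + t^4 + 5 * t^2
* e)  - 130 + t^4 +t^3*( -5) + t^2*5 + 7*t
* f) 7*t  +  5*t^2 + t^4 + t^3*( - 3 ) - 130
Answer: f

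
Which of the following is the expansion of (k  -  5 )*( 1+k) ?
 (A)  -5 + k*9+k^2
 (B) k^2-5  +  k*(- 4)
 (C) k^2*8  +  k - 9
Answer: B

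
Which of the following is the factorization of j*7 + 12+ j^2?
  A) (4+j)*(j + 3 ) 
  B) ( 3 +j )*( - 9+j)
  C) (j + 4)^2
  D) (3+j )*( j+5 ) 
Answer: A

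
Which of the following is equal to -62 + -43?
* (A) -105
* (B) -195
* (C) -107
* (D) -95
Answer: A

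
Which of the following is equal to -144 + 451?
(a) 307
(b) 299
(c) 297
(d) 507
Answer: a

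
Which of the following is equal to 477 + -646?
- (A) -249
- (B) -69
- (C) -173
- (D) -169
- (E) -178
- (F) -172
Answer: D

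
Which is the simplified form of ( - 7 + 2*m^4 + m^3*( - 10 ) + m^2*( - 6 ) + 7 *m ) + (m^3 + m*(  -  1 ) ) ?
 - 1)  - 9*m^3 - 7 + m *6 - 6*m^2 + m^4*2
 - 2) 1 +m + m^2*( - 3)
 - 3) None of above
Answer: 1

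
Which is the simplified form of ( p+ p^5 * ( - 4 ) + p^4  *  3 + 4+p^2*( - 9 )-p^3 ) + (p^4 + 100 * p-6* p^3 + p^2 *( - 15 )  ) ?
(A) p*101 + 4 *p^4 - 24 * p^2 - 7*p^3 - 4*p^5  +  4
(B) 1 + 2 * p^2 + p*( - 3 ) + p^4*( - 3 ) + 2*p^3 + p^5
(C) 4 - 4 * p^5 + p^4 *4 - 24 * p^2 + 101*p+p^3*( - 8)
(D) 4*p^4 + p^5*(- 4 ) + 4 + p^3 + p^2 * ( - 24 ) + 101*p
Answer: A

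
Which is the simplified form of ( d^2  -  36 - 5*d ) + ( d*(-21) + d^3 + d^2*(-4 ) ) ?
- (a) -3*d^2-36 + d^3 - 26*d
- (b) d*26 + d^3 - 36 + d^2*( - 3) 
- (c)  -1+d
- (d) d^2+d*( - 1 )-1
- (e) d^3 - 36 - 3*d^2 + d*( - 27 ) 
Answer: a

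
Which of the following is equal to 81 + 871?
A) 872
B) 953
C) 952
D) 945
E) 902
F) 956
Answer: C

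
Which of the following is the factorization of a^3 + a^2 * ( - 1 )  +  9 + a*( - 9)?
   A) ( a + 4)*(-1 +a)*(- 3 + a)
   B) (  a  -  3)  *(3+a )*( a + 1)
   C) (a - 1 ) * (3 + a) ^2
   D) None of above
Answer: D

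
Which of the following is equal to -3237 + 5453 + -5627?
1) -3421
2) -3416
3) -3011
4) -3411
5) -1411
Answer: 4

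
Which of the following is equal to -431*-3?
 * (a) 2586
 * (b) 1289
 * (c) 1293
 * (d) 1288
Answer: c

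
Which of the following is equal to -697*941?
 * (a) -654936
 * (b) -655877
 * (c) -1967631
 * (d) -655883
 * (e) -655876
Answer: b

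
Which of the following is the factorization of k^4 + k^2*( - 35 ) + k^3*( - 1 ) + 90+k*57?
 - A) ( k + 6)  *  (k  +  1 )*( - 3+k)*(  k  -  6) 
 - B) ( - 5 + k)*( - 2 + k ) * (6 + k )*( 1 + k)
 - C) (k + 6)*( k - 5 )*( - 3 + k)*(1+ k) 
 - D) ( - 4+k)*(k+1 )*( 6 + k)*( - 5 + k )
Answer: C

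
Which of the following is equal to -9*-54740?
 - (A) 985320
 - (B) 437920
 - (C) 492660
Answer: C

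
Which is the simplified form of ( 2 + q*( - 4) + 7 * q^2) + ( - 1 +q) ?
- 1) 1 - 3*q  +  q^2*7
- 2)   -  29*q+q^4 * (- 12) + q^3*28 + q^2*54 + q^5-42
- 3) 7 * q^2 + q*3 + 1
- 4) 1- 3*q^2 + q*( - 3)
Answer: 1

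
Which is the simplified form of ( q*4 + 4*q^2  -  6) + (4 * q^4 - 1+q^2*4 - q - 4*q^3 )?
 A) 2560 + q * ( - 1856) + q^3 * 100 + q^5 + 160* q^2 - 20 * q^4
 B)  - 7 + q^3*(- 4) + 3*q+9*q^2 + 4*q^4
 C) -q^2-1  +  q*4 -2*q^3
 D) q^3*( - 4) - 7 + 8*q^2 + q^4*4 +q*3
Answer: D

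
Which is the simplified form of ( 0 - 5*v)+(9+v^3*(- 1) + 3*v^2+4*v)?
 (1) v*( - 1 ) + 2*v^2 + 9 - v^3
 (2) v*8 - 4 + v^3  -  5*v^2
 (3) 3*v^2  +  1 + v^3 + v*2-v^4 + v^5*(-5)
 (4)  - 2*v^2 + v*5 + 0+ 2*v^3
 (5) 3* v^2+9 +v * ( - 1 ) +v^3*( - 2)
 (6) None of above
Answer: 6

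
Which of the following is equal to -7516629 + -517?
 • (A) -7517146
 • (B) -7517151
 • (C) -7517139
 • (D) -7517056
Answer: A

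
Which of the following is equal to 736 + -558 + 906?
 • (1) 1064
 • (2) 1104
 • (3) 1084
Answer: 3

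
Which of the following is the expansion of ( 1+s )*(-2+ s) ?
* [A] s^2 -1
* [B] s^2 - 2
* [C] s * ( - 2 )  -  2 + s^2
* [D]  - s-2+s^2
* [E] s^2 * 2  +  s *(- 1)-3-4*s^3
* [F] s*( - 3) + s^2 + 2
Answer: D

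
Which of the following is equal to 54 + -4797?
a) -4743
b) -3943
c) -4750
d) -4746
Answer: a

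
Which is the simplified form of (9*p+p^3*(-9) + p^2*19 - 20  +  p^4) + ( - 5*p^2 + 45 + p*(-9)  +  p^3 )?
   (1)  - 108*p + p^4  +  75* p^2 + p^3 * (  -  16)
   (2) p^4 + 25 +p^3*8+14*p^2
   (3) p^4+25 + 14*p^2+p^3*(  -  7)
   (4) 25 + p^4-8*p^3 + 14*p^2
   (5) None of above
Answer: 4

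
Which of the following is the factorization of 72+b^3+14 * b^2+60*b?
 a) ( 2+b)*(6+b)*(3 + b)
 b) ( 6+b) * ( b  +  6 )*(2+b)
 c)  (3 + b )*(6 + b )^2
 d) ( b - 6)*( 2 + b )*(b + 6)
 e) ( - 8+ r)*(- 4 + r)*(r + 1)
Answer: b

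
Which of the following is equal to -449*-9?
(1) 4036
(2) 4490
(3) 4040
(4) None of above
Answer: 4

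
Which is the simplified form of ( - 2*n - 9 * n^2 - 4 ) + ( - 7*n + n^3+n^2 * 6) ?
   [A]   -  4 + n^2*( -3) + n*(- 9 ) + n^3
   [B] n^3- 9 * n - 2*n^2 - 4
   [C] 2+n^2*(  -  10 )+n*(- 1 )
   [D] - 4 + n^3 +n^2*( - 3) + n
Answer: A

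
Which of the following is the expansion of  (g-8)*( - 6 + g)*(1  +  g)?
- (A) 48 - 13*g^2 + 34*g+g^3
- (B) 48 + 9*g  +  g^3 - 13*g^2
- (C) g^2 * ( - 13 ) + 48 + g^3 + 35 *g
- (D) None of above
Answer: A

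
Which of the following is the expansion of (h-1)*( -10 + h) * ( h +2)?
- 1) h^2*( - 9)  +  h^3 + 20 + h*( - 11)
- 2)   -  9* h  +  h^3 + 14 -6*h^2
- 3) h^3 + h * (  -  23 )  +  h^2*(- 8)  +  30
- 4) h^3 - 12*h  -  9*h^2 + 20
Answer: 4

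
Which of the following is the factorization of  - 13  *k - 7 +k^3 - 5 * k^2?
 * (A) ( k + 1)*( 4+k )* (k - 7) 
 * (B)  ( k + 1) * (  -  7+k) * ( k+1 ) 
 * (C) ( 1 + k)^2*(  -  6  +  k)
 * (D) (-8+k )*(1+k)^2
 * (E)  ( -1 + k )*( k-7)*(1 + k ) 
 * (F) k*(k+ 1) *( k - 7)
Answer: B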